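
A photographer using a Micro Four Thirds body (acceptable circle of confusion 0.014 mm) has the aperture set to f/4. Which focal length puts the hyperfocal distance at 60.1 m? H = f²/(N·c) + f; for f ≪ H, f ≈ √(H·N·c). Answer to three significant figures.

58.0 mm

From H = f²/(N·c) + f, with f ≪ H: f ≈ √(H·N·c) = √(60100 × 4 × 0.014) = √3365.6 ≈ 58.01 mm.
The +f correction barely moves this — solving exactly, f² + N·c·f − N·c·H = 0 ⇒ f = (−N·c + √((N·c)² + 4·N·c·H))/2 = (−0.056 + √13462)/2 ≈ 57.986 mm, so f ≈ 58.0 mm.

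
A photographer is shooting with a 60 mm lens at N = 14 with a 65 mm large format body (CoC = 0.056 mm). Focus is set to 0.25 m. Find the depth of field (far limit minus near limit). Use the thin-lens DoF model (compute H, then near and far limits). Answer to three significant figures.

Hyperfocal distance H = f²/(N·c) + f = 60²/(14 × 0.056) + 60 = 3600/0.784 + 60 ≈ 4651.8 mm ≈ 4.652 m.
Near limit Dn = s·(H − f)/(H + s − 2f) = 250 × (4651.8 − 60) / (4651.8 + 250 − 2 × 60) = 250 × 4591.8 / 4781.8 ≈ 240.067 mm.
Far limit Df = s·(H − f)/(H − s) = 250 × (4651.8 − 60) / (4651.8 − 250) = 250 × 4591.8 / 4401.8 ≈ 260.791 mm.
Depth of field = Df − Dn = 260.791 − 240.067 ≈ 20.724 mm.

20.7 mm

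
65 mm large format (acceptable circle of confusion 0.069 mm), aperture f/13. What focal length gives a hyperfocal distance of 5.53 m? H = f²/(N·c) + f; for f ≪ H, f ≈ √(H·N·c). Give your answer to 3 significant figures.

From H = f²/(N·c) + f, with f ≪ H: f ≈ √(H·N·c) = √(5530 × 13 × 0.069) = √4960.4 ≈ 70.43 mm.
Exact: f² + N·c·f − N·c·H = 0 ⇒ f = (−N·c + √((N·c)² + 4·N·c·H))/2 = (−0.897 + √19842)/2 ≈ 69.983 mm ≈ 70.0 mm.

70.0 mm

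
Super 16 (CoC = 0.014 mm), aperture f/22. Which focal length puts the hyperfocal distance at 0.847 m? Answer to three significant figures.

16.0 mm

From H = f²/(N·c) + f, with f ≪ H: f ≈ √(H·N·c) = √(847 × 22 × 0.014) = √260.88 ≈ 16.15 mm.
Exact: f² + N·c·f − N·c·H = 0 ⇒ f = (−N·c + √((N·c)² + 4·N·c·H))/2 = (−0.308 + √1043.6)/2 ≈ 15.998 mm ≈ 16.0 mm.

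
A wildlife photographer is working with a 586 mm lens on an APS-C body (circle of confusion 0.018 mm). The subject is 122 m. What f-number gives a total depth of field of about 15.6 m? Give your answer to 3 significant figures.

Write h = H − f = f²/(N·c). The thin-lens limits are Dn = s·h/(h + (s−f)) and Df = s·h/(h − (s−f)), so DoF = Df − Dn = 2·s·(s−f)·h / (h² − (s−f)²).
That is a quadratic in h: DoF·h² − 2·s·(s−f)·h − DoF·(s−f)² = 0 ⇒ h = (s−f)·(s + √(s² + DoF²)) / DoF = 121414 × (122000 + √(122000² + 15600²)) / 15600 = 121414 × (122000 + 122993) / 15600 ≈ 1906771 mm.
Then N = f²/(c·h) = 586² / (0.018 × 1906771) = 343396 / 34322 ≈ 10.

f/10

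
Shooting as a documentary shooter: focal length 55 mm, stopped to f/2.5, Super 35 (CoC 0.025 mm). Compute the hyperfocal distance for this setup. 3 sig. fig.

48.5 m

Hyperfocal distance H = f²/(N·c) + f = 55²/(2.5 × 0.025) + 55 = 3025/0.0625 + 55 ≈ 48455.0 mm ≈ 48.5 m.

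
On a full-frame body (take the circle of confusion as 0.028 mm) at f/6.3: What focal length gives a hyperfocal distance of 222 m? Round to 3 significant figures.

198 mm

From H = f²/(N·c) + f, with f ≪ H: f ≈ √(H·N·c) = √(222000 × 6.3 × 0.028) = √39161 ≈ 197.9 mm.
The +f correction barely moves this — solving exactly, f² + N·c·f − N·c·H = 0 ⇒ f = (−N·c + √((N·c)² + 4·N·c·H))/2 = (−0.1764 + √156643)/2 ≈ 197.80 mm, so f ≈ 198 mm.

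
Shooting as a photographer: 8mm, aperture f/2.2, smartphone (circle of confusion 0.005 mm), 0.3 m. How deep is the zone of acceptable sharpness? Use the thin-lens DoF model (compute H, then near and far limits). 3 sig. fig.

30.2 mm

Hyperfocal distance H = f²/(N·c) + f = 8²/(2.2 × 0.005) + 8 = 64/0.011 + 8 ≈ 5826.2 mm ≈ 5.826 m.
Near limit Dn = s·(H − f)/(H + s − 2f) = 300 × (5826.2 − 8) / (5826.2 + 300 − 2 × 8) = 300 × 5818.2 / 6110.2 ≈ 285.663 mm.
Far limit Df = s·(H − f)/(H − s) = 300 × (5826.2 − 8) / (5826.2 − 300) = 300 × 5818.2 / 5526.2 ≈ 315.852 mm.
Depth of field = Df − Dn = 315.852 − 285.663 ≈ 30.189 mm.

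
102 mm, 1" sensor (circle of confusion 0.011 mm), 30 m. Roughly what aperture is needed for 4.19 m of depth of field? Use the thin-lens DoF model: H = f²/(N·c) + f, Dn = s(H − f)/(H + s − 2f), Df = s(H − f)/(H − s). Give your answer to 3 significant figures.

Write h = H − f = f²/(N·c). The thin-lens limits are Dn = s·h/(h + (s−f)) and Df = s·h/(h − (s−f)), so DoF = Df − Dn = 2·s·(s−f)·h / (h² − (s−f)²).
That is a quadratic in h: DoF·h² − 2·s·(s−f)·h − DoF·(s−f)² = 0 ⇒ h = (s−f)·(s + √(s² + DoF²)) / DoF = 29898 × (30000 + √(30000² + 4190²)) / 4190 = 29898 × (30000 + 30291.2) / 4190 ≈ 430211 mm.
Then N = f²/(c·h) = 102² / (0.011 × 430211) = 10404 / 4732.3 ≈ 2.20.

f/2.20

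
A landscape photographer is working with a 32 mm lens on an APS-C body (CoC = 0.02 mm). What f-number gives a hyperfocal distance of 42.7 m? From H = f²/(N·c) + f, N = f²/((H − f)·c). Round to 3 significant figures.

Rearrange H = f²/(N·c) + f for N: N = f² / ((H − f)·c).
N = 32² / ((42700 − 32) × 0.02) = 1024 / 853.4 ≈ 1.20.

f/1.20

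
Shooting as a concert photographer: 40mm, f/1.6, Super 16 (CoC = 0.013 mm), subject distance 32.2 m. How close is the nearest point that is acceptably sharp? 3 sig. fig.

Hyperfocal distance H = f²/(N·c) + f = 40²/(1.6 × 0.013) + 40 = 1600/0.0208 + 40 ≈ 76963.1 mm ≈ 76.96 m.
Near limit Dn = s·(H − f)/(H + s − 2f) = 32200 × (76963.1 − 40) / (76963.1 + 32200 − 2 × 40) = 32200 × 76923.1 / 109083.1 ≈ 22707 mm ≈ 22.7 m.

22.7 m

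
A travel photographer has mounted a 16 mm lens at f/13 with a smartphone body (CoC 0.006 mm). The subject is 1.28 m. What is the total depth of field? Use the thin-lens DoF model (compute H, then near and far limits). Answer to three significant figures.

1.16 m

Hyperfocal distance H = f²/(N·c) + f = 16²/(13 × 0.006) + 16 = 256/0.078 + 16 ≈ 3298.1 mm ≈ 3.298 m.
Near limit Dn = s·(H − f)/(H + s − 2f) = 1280 × (3298.1 − 16) / (3298.1 + 1280 − 2 × 16) = 1280 × 3282.1 / 4546.1 ≈ 924.1 mm.
Far limit Df = s·(H − f)/(H − s) = 1280 × (3298.1 − 16) / (3298.1 − 1280) = 1280 × 3282.1 / 2018.1 ≈ 2081.7 mm.
Depth of field = Df − Dn = 2081.7 − 924.1 ≈ 1157.6 mm ≈ 1.16 m.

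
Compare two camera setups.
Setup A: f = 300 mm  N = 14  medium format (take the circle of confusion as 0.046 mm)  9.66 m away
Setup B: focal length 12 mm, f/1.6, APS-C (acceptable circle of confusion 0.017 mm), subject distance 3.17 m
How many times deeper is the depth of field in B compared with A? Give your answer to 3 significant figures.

Setup A: H = 300²/(14×0.046) + 300 ≈ 140051.6 mm; DoF = Df − Dn = 10353.4 − 9053.6 ≈ 1299.8 mm.
Setup B: H = 12²/(1.6×0.017) + 12 ≈ 5306.1 mm; DoF = Df − Dn = 7856.5 − 1985.6 ≈ 5870.9 mm.
Ratio = 5870.9 / 1299.8 ≈ 4.52.

4.52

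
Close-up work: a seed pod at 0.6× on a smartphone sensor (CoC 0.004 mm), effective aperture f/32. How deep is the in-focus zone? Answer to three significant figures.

0.711 mm

At magnification m, DoF ≈ 2·N_eff·c/m² = 2 × 32 × 0.004 / 0.6² = 0.256 / 0.36 ≈ 0.711 mm.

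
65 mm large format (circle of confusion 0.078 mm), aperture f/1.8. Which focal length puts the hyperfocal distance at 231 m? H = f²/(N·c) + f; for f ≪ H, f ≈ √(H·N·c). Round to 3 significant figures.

From H = f²/(N·c) + f, with f ≪ H: f ≈ √(H·N·c) = √(231000 × 1.8 × 0.078) = √32432 ≈ 180.1 mm.
The +f correction barely moves this — solving exactly, f² + N·c·f − N·c·H = 0 ⇒ f = (−N·c + √((N·c)² + 4·N·c·H))/2 = (−0.1404 + √129730)/2 ≈ 180.02 mm, so f ≈ 180 mm.

180 mm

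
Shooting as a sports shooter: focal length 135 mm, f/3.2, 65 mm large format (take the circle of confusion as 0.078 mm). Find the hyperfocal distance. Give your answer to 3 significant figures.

Hyperfocal distance H = f²/(N·c) + f = 135²/(3.2 × 0.078) + 135 = 18225/0.2496 + 135 ≈ 73151.8 mm ≈ 73.2 m.

73.2 m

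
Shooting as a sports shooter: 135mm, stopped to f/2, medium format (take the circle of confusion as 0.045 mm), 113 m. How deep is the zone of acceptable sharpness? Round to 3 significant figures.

183 m

Hyperfocal distance H = f²/(N·c) + f = 135²/(2 × 0.045) + 135 = 18225/0.09 + 135 ≈ 202635.0 mm ≈ 202.6 m.
Near limit Dn = s·(H − f)/(H + s − 2f) = 113000 × (202635.0 − 135) / (202635.0 + 113000 − 2 × 135) = 113000 × 202500.0 / 315365.0 ≈ 72559 mm.
Far limit Df = s·(H − f)/(H − s) = 113000 × (202635.0 − 135) / (202635.0 − 113000) = 113000 × 202500.0 / 89635.0 ≈ 255285 mm.
Depth of field = Df − Dn = 255285 − 72559 ≈ 182726 mm ≈ 183 m.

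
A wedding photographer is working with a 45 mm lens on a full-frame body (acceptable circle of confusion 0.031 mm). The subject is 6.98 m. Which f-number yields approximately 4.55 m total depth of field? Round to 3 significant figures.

f/2.80

Write h = H − f = f²/(N·c). The thin-lens limits are Dn = s·h/(h + (s−f)) and Df = s·h/(h − (s−f)), so DoF = Df − Dn = 2·s·(s−f)·h / (h² − (s−f)²).
That is a quadratic in h: DoF·h² − 2·s·(s−f)·h − DoF·(s−f)² = 0 ⇒ h = (s−f)·(s + √(s² + DoF²)) / DoF = 6935 × (6980 + √(6980² + 4550²)) / 4550 = 6935 × (6980 + 8332.04) / 4550 ≈ 23338 mm.
Then N = f²/(c·h) = 45² / (0.031 × 23338) = 2025 / 723.49 ≈ 2.80.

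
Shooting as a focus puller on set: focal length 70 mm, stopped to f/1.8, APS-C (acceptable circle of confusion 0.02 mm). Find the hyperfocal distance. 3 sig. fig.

136 m

Hyperfocal distance H = f²/(N·c) + f = 70²/(1.8 × 0.02) + 70 = 4900/0.036 + 70 ≈ 136181.1 mm ≈ 136 m.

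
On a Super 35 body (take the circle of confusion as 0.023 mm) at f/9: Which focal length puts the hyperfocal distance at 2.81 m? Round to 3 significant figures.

From H = f²/(N·c) + f, with f ≪ H: f ≈ √(H·N·c) = √(2810 × 9 × 0.023) = √581.67 ≈ 24.12 mm.
Exact: f² + N·c·f − N·c·H = 0 ⇒ f = (−N·c + √((N·c)² + 4·N·c·H))/2 = (−0.207 + √2326.7)/2 ≈ 24.015 mm ≈ 24.0 mm.

24.0 mm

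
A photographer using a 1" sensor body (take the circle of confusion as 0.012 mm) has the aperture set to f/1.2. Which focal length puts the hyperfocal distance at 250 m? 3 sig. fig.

From H = f²/(N·c) + f, with f ≪ H: f ≈ √(H·N·c) = √(250000 × 1.2 × 0.012) = √3600.0 ≈ 60.00 mm.
The +f correction barely moves this — solving exactly, f² + N·c·f − N·c·H = 0 ⇒ f = (−N·c + √((N·c)² + 4·N·c·H))/2 = (−0.0144 + √14400)/2 ≈ 59.993 mm, so f ≈ 60.0 mm.

60.0 mm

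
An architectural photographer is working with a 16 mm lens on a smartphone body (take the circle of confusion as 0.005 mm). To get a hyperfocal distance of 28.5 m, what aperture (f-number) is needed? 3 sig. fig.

f/1.80

Rearrange H = f²/(N·c) + f for N: N = f² / ((H − f)·c).
N = 16² / ((28500 − 16) × 0.005) = 256 / 142.4 ≈ 1.80.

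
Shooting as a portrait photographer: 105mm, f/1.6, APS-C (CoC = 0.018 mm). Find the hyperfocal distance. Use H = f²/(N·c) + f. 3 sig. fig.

Hyperfocal distance H = f²/(N·c) + f = 105²/(1.6 × 0.018) + 105 = 11025/0.0288 + 105 ≈ 382917.5 mm ≈ 383 m.

383 m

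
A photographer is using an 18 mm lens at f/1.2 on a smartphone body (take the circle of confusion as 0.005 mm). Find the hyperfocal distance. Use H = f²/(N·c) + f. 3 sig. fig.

Hyperfocal distance H = f²/(N·c) + f = 18²/(1.2 × 0.005) + 18 = 324/0.006 + 18 ≈ 54018.0 mm ≈ 54.0 m.

54.0 m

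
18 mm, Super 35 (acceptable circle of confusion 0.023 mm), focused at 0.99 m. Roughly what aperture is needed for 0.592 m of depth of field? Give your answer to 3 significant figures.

Write h = H − f = f²/(N·c). The thin-lens limits are Dn = s·h/(h + (s−f)) and Df = s·h/(h − (s−f)), so DoF = Df − Dn = 2·s·(s−f)·h / (h² − (s−f)²).
That is a quadratic in h: DoF·h² − 2·s·(s−f)·h − DoF·(s−f)² = 0 ⇒ h = (s−f)·(s + √(s² + DoF²)) / DoF = 972 × (990 + √(990² + 592²)) / 592 = 972 × (990 + 1153.50) / 592 ≈ 3519.4 mm.
Then N = f²/(c·h) = 18² / (0.023 × 3519.4) = 324 / 80.946 ≈ 4.

f/4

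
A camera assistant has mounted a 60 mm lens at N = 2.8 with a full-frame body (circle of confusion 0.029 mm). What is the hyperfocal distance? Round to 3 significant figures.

Hyperfocal distance H = f²/(N·c) + f = 60²/(2.8 × 0.029) + 60 = 3600/0.0812 + 60 ≈ 44395.0 mm ≈ 44.4 m.

44.4 m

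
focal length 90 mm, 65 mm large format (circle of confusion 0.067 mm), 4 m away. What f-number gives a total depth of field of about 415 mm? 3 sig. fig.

Write h = H − f = f²/(N·c). The thin-lens limits are Dn = s·h/(h + (s−f)) and Df = s·h/(h − (s−f)), so DoF = Df − Dn = 2·s·(s−f)·h / (h² − (s−f)²).
That is a quadratic in h: DoF·h² − 2·s·(s−f)·h − DoF·(s−f)² = 0 ⇒ h = (s−f)·(s + √(s² + DoF²)) / DoF = 3910 × (4000 + √(4000² + 415²)) / 415 = 3910 × (4000 + 4021.47) / 415 ≈ 75576 mm.
Then N = f²/(c·h) = 90² / (0.067 × 75576) = 8100 / 5063.6 ≈ 1.60.

f/1.60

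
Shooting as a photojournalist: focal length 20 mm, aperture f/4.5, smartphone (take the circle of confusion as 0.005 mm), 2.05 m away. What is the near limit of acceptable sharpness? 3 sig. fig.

Hyperfocal distance H = f²/(N·c) + f = 20²/(4.5 × 0.005) + 20 = 400/0.0225 + 20 ≈ 17797.8 mm ≈ 17.80 m.
Near limit Dn = s·(H − f)/(H + s − 2f) = 2050 × (17797.8 − 20) / (17797.8 + 2050 − 2 × 20) = 2050 × 17777.8 / 19807.8 ≈ 1839.9 mm ≈ 1.84 m.

1.84 m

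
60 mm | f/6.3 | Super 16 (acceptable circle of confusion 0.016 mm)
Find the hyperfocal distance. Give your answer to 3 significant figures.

35.8 m

Hyperfocal distance H = f²/(N·c) + f = 60²/(6.3 × 0.016) + 60 = 3600/0.1008 + 60 ≈ 35774.3 mm ≈ 35.8 m.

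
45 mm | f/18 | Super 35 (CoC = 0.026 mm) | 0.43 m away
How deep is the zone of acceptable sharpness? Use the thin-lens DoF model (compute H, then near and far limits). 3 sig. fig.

Hyperfocal distance H = f²/(N·c) + f = 45²/(18 × 0.026) + 45 = 2025/0.468 + 45 ≈ 4371.9 mm ≈ 4.372 m.
Near limit Dn = s·(H − f)/(H + s − 2f) = 430 × (4371.9 − 45) / (4371.9 + 430 − 2 × 45) = 430 × 4326.9 / 4711.9 ≈ 394.866 mm.
Far limit Df = s·(H − f)/(H − s) = 430 × (4371.9 − 45) / (4371.9 − 430) = 430 × 4326.9 / 3941.9 ≈ 471.997 mm.
Depth of field = Df − Dn = 471.997 − 394.866 ≈ 77.131 mm.

77.1 mm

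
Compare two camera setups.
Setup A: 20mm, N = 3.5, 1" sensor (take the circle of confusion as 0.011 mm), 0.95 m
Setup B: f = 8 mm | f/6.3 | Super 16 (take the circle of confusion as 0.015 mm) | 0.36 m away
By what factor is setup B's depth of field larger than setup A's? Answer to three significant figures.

Setup A: H = 20²/(3.5×0.011) + 20 ≈ 10409.6 mm; DoF = Df − Dn = 1043.40 − 871.95 ≈ 171.45 mm.
Setup B: H = 8²/(6.3×0.015) + 8 ≈ 685.2 mm; DoF = Df − Dn = 749.61 − 236.88 ≈ 512.73 mm.
Ratio = 512.73 / 171.45 ≈ 2.99.

2.99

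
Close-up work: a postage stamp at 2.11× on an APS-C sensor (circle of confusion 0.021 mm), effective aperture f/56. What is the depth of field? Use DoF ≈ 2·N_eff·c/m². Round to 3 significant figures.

0.528 mm

At magnification m, DoF ≈ 2·N_eff·c/m² = 2 × 56 × 0.021 / 2.11² = 2.352 / 4.452 ≈ 0.528 mm.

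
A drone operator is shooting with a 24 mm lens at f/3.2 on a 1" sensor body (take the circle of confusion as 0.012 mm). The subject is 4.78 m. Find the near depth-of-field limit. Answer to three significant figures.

Hyperfocal distance H = f²/(N·c) + f = 24²/(3.2 × 0.012) + 24 = 576/0.0384 + 24 ≈ 15024.0 mm ≈ 15.02 m.
Near limit Dn = s·(H − f)/(H + s − 2f) = 4780 × (15024.0 − 24) / (15024.0 + 4780 − 2 × 24) = 4780 × 15000.0 / 19756.0 ≈ 3629.3 mm ≈ 3.63 m.

3.63 m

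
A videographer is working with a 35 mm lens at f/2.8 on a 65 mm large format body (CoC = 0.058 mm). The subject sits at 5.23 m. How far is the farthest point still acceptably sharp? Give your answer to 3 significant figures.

16.8 m

Hyperfocal distance H = f²/(N·c) + f = 35²/(2.8 × 0.058) + 35 = 1225/0.1624 + 35 ≈ 7578.1 mm ≈ 7.578 m.
Far limit Df = s·(H − f)/(H − s) = 5230 × (7578.1 − 35) / (7578.1 − 5230) = 5230 × 7543.1 / 2348.1 ≈ 16801 mm ≈ 16.8 m.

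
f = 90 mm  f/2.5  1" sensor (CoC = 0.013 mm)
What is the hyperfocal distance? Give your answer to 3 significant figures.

249 m

Hyperfocal distance H = f²/(N·c) + f = 90²/(2.5 × 0.013) + 90 = 8100/0.0325 + 90 ≈ 249320.8 mm ≈ 249 m.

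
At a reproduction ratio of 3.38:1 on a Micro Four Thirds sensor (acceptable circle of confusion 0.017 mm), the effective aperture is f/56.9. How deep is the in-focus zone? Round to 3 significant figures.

At magnification m, DoF ≈ 2·N_eff·c/m² = 2 × 56.9 × 0.017 / 3.38² = 1.935 / 11.42 ≈ 0.169 mm.

0.169 mm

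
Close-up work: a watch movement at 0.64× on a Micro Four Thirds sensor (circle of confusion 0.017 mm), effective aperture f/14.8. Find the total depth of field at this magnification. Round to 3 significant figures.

At magnification m, DoF ≈ 2·N_eff·c/m² = 2 × 14.8 × 0.017 / 0.64² = 0.5032 / 0.4096 ≈ 1.23 mm.

1.23 mm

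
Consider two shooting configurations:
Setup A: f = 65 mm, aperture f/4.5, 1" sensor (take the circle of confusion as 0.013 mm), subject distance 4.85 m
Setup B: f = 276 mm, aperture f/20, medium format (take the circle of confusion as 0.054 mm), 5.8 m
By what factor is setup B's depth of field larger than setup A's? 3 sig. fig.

1.42

Setup A: H = 65²/(4.5×0.013) + 65 ≈ 72287.2 mm; DoF = Df − Dn = 5194.13 − 4548.64 ≈ 645.49 mm.
Setup B: H = 276²/(20×0.054) + 276 ≈ 70809.3 mm; DoF = Df − Dn = 6292.84 − 5378.75 ≈ 914.09 mm.
Ratio = 914.09 / 645.49 ≈ 1.42.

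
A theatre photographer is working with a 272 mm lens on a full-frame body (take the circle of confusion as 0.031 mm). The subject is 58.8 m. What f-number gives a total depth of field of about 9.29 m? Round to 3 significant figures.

f/3.20

Write h = H − f = f²/(N·c). The thin-lens limits are Dn = s·h/(h + (s−f)) and Df = s·h/(h − (s−f)), so DoF = Df − Dn = 2·s·(s−f)·h / (h² − (s−f)²).
That is a quadratic in h: DoF·h² − 2·s·(s−f)·h − DoF·(s−f)² = 0 ⇒ h = (s−f)·(s + √(s² + DoF²)) / DoF = 58528 × (58800 + √(58800² + 9290²)) / 9290 = 58528 × (58800 + 59529.4) / 9290 ≈ 745488 mm.
Then N = f²/(c·h) = 272² / (0.031 × 745488) = 73984 / 23110 ≈ 3.20.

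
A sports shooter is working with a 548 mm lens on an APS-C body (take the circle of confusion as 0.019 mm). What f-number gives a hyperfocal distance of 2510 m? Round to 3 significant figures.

Rearrange H = f²/(N·c) + f for N: N = f² / ((H − f)·c).
N = 548² / ((2510000 − 548) × 0.019) = 300304 / 47680 ≈ 6.30.

f/6.30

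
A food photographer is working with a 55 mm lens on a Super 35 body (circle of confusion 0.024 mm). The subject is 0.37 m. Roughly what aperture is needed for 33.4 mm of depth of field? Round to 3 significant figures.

Write h = H − f = f²/(N·c). The thin-lens limits are Dn = s·h/(h + (s−f)) and Df = s·h/(h − (s−f)), so DoF = Df − Dn = 2·s·(s−f)·h / (h² − (s−f)²).
That is a quadratic in h: DoF·h² − 2·s·(s−f)·h − DoF·(s−f)² = 0 ⇒ h = (s−f)·(s + √(s² + DoF²)) / DoF = 315 × (370 + √(370² + 33.4²)) / 33.4 = 315 × (370 + 371.504) / 33.4 ≈ 6993.2 mm.
Then N = f²/(c·h) = 55² / (0.024 × 6993.2) = 3025 / 167.84 ≈ 18.

f/18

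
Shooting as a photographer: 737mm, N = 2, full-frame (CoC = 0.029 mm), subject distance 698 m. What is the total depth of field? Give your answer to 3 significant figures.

Hyperfocal distance H = f²/(N·c) + f = 737²/(2 × 0.029) + 737 = 543169/0.058 + 737 ≈ 9365719.8 mm ≈ 9366 m.
Near limit Dn = s·(H − f)/(H + s − 2f) = 698000 × (9365719.8 − 737) / (9365719.8 + 698000 − 2 × 737) = 698000 × 9364982.8 / 10062245.8 ≈ 649632 mm.
Far limit Df = s·(H − f)/(H − s) = 698000 × (9365719.8 − 737) / (9365719.8 − 698000) = 698000 × 9364982.8 / 8667719.8 ≈ 754150 mm.
Depth of field = Df − Dn = 754150 − 649632 ≈ 104518 mm ≈ 105 m.

105 m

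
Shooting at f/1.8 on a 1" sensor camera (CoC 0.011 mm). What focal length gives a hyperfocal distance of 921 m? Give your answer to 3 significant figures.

135 mm

From H = f²/(N·c) + f, with f ≪ H: f ≈ √(H·N·c) = √(921000 × 1.8 × 0.011) = √18236 ≈ 135.0 mm.
The +f correction barely moves this — solving exactly, f² + N·c·f − N·c·H = 0 ⇒ f = (−N·c + √((N·c)² + 4·N·c·H))/2 = (−0.0198 + √72943)/2 ≈ 135.03 mm, so f ≈ 135 mm.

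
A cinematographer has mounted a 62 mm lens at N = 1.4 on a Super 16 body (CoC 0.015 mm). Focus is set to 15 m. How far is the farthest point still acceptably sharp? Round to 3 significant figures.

16.3 m

Hyperfocal distance H = f²/(N·c) + f = 62²/(1.4 × 0.015) + 62 = 3844/0.021 + 62 ≈ 183109.6 mm ≈ 183.1 m.
Far limit Df = s·(H − f)/(H − s) = 15000 × (183109.6 − 62) / (183109.6 − 15000) = 15000 × 183047.6 / 168109.6 ≈ 16333 mm ≈ 16.3 m.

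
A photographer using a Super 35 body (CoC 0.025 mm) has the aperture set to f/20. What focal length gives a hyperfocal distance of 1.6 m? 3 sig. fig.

From H = f²/(N·c) + f, with f ≪ H: f ≈ √(H·N·c) = √(1600 × 20 × 0.025) = √800.00 ≈ 28.28 mm.
Exact: f² + N·c·f − N·c·H = 0 ⇒ f = (−N·c + √((N·c)² + 4·N·c·H))/2 = (−0.5 + √3200.2)/2 ≈ 28.035 mm ≈ 28.0 mm.

28.0 mm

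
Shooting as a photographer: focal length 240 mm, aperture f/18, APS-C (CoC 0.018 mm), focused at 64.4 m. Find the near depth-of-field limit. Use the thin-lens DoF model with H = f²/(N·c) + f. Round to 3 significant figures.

Hyperfocal distance H = f²/(N·c) + f = 240²/(18 × 0.018) + 240 = 57600/0.324 + 240 ≈ 178017.8 mm ≈ 178.0 m.
Near limit Dn = s·(H − f)/(H + s − 2f) = 64400 × (178017.8 − 240) / (178017.8 + 64400 − 2 × 240) = 64400 × 177777.8 / 241937.8 ≈ 47322 mm ≈ 47.3 m.

47.3 m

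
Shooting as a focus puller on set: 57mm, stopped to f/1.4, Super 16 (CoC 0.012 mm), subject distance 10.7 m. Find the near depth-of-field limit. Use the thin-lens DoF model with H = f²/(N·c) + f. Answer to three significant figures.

10.1 m

Hyperfocal distance H = f²/(N·c) + f = 57²/(1.4 × 0.012) + 57 = 3249/0.0168 + 57 ≈ 193449.9 mm ≈ 193.4 m.
Near limit Dn = s·(H − f)/(H + s − 2f) = 10700 × (193449.9 − 57) / (193449.9 + 10700 − 2 × 57) = 10700 × 193392.9 / 204035.9 ≈ 10142 mm ≈ 10.1 m.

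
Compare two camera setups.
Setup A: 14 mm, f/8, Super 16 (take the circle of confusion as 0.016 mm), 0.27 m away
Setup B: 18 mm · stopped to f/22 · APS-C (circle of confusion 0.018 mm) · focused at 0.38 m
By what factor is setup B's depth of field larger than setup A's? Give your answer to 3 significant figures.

4.50

Setup A: H = 14²/(8×0.016) + 14 ≈ 1545.2 mm; DoF = Df − Dn = 324.201 − 231.326 ≈ 92.875 mm.
Setup B: H = 18²/(22×0.018) + 18 ≈ 836.2 mm; DoF = Df − Dn = 681.55 − 263.44 ≈ 418.11 mm.
Ratio = 418.11 / 92.875 ≈ 4.50.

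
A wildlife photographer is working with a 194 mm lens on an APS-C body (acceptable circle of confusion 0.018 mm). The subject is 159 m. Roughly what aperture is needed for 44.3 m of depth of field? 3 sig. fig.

f/1.80

Write h = H − f = f²/(N·c). The thin-lens limits are Dn = s·h/(h + (s−f)) and Df = s·h/(h − (s−f)), so DoF = Df − Dn = 2·s·(s−f)·h / (h² − (s−f)²).
That is a quadratic in h: DoF·h² − 2·s·(s−f)·h − DoF·(s−f)² = 0 ⇒ h = (s−f)·(s + √(s² + DoF²)) / DoF = 158806 × (159000 + √(159000² + 44300²)) / 44300 = 158806 × (159000 + 165056) / 44300 ≈ 1161671 mm.
Then N = f²/(c·h) = 194² / (0.018 × 1161671) = 37636 / 20910 ≈ 1.80.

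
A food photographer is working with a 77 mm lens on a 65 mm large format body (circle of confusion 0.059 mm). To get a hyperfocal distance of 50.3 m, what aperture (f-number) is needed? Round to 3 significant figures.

f/2.00

Rearrange H = f²/(N·c) + f for N: N = f² / ((H − f)·c).
N = 77² / ((50300 − 77) × 0.059) = 5929 / 2963 ≈ 2.00.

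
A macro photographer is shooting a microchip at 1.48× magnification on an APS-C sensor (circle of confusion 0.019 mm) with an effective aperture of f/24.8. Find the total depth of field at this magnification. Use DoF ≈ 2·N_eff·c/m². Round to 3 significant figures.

At magnification m, DoF ≈ 2·N_eff·c/m² = 2 × 24.8 × 0.019 / 1.48² = 0.9424 / 2.19 ≈ 0.43 mm.

0.430 mm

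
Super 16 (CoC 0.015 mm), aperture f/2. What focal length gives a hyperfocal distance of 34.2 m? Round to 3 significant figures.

From H = f²/(N·c) + f, with f ≪ H: f ≈ √(H·N·c) = √(34200 × 2 × 0.015) = √1026.0 ≈ 32.03 mm.
The +f correction barely moves this — solving exactly, f² + N·c·f − N·c·H = 0 ⇒ f = (−N·c + √((N·c)² + 4·N·c·H))/2 = (−0.03 + √4104.0)/2 ≈ 32.016 mm, so f ≈ 32.0 mm.

32.0 mm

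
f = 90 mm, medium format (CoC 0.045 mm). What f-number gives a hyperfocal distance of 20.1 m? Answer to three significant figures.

f/9

Rearrange H = f²/(N·c) + f for N: N = f² / ((H − f)·c).
N = 90² / ((20100 − 90) × 0.045) = 8100 / 900.4 ≈ 9.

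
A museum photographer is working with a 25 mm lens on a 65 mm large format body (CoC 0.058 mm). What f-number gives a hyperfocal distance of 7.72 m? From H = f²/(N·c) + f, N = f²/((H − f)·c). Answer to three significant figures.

f/1.40

Rearrange H = f²/(N·c) + f for N: N = f² / ((H − f)·c).
N = 25² / ((7720 − 25) × 0.058) = 625 / 446.3 ≈ 1.40.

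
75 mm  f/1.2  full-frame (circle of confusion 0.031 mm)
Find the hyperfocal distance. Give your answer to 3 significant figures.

151 m

Hyperfocal distance H = f²/(N·c) + f = 75²/(1.2 × 0.031) + 75 = 5625/0.0372 + 75 ≈ 151284.7 mm ≈ 151 m.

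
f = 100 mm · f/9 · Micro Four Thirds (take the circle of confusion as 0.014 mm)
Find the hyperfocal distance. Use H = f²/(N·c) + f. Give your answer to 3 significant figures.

Hyperfocal distance H = f²/(N·c) + f = 100²/(9 × 0.014) + 100 = 10000/0.126 + 100 ≈ 79465.1 mm ≈ 79.5 m.

79.5 m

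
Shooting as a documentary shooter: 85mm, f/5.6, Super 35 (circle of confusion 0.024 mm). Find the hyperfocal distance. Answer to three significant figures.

Hyperfocal distance H = f²/(N·c) + f = 85²/(5.6 × 0.024) + 85 = 7225/0.1344 + 85 ≈ 53842.4 mm ≈ 53.8 m.

53.8 m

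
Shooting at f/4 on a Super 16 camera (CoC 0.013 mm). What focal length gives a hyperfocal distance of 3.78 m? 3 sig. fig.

14.0 mm

From H = f²/(N·c) + f, with f ≪ H: f ≈ √(H·N·c) = √(3780 × 4 × 0.013) = √196.56 ≈ 14.02 mm.
The +f correction barely moves this — solving exactly, f² + N·c·f − N·c·H = 0 ⇒ f = (−N·c + √((N·c)² + 4·N·c·H))/2 = (−0.052 + √786.24)/2 ≈ 13.994 mm, so f ≈ 14.0 mm.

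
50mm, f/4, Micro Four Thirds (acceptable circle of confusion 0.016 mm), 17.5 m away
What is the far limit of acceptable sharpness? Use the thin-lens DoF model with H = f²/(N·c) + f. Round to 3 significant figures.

Hyperfocal distance H = f²/(N·c) + f = 50²/(4 × 0.016) + 50 = 2500/0.064 + 50 ≈ 39112.5 mm ≈ 39.11 m.
Far limit Df = s·(H − f)/(H − s) = 17500 × (39112.5 − 50) / (39112.5 − 17500) = 17500 × 39062.5 / 21612.5 ≈ 31630 mm ≈ 31.6 m.

31.6 m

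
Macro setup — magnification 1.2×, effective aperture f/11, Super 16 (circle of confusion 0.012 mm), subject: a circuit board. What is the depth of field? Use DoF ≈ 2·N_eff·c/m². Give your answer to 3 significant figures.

0.183 mm

At magnification m, DoF ≈ 2·N_eff·c/m² = 2 × 11 × 0.012 / 1.2² = 0.264 / 1.44 ≈ 0.183 mm.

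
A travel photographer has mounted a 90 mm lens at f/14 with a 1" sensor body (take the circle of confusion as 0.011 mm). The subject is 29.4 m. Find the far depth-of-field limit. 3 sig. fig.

Hyperfocal distance H = f²/(N·c) + f = 90²/(14 × 0.011) + 90 = 8100/0.154 + 90 ≈ 52687.4 mm ≈ 52.69 m.
Far limit Df = s·(H − f)/(H − s) = 29400 × (52687.4 − 90) / (52687.4 − 29400) = 29400 × 52597.4 / 23287.4 ≈ 66403 mm ≈ 66.4 m.

66.4 m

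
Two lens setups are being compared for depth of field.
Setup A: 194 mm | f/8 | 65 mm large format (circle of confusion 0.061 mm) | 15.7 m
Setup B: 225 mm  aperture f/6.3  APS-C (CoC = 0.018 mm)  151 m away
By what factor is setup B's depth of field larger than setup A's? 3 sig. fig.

Setup A: H = 194²/(8×0.061) + 194 ≈ 77317.0 mm; DoF = Df − Dn = 19650.9 − 13071.8 ≈ 6579.1 mm.
Setup B: H = 225²/(6.3×0.018) + 225 ≈ 446653.6 mm; DoF = Df − Dn = 228006 − 112877 ≈ 115129 mm.
Ratio = 115129 / 6579.1 ≈ 17.5.

17.5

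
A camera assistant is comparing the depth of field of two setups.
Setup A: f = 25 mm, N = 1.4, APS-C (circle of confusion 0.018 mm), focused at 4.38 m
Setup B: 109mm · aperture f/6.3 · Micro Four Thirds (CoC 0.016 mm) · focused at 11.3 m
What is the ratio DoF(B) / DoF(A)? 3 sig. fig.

Setup A: H = 25²/(1.4×0.018) + 25 ≈ 24826.6 mm; DoF = Df − Dn = 5312.9 − 3725.8 ≈ 1587.1 mm.
Setup B: H = 109²/(6.3×0.016) + 109 ≈ 117976.1 mm; DoF = Df − Dn = 12485.4 − 10320.1 ≈ 2165.3 mm.
Ratio = 2165.3 / 1587.1 ≈ 1.36.

1.36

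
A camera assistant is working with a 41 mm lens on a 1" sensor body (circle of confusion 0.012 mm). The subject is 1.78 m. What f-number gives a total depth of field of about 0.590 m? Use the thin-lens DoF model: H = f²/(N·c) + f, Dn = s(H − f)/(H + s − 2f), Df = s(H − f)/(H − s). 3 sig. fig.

f/13

Write h = H − f = f²/(N·c). The thin-lens limits are Dn = s·h/(h + (s−f)) and Df = s·h/(h − (s−f)), so DoF = Df − Dn = 2·s·(s−f)·h / (h² − (s−f)²).
That is a quadratic in h: DoF·h² − 2·s·(s−f)·h − DoF·(s−f)² = 0 ⇒ h = (s−f)·(s + √(s² + DoF²)) / DoF = 1739 × (1780 + √(1780² + 590²)) / 590 = 1739 × (1780 + 1875.23) / 590 ≈ 10774 mm.
Then N = f²/(c·h) = 41² / (0.012 × 10774) = 1681 / 129.28 ≈ 13.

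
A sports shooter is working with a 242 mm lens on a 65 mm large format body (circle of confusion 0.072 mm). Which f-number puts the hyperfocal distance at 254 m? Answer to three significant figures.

Rearrange H = f²/(N·c) + f for N: N = f² / ((H − f)·c).
N = 242² / ((254000 − 242) × 0.072) = 58564 / 18271 ≈ 3.21.

f/3.21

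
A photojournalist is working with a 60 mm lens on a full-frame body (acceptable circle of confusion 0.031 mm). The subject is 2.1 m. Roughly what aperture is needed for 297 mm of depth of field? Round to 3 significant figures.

f/4.01

Write h = H − f = f²/(N·c). The thin-lens limits are Dn = s·h/(h + (s−f)) and Df = s·h/(h − (s−f)), so DoF = Df − Dn = 2·s·(s−f)·h / (h² − (s−f)²).
That is a quadratic in h: DoF·h² − 2·s·(s−f)·h − DoF·(s−f)² = 0 ⇒ h = (s−f)·(s + √(s² + DoF²)) / DoF = 2040 × (2100 + √(2100² + 297²)) / 297 = 2040 × (2100 + 2120.90) / 297 ≈ 28992 mm.
Then N = f²/(c·h) = 60² / (0.031 × 28992) = 3600 / 898.75 ≈ 4.01.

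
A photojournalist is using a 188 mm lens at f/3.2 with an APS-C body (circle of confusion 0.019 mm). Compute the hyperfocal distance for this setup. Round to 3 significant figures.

582 m

Hyperfocal distance H = f²/(N·c) + f = 188²/(3.2 × 0.019) + 188 = 35344/0.0608 + 188 ≈ 581503.8 mm ≈ 582 m.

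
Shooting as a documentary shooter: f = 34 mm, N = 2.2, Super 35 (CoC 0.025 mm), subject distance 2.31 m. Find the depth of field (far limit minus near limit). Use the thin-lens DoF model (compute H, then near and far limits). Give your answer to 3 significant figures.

0.506 m

Hyperfocal distance H = f²/(N·c) + f = 34²/(2.2 × 0.025) + 34 = 1156/0.055 + 34 ≈ 21052.2 mm ≈ 21.05 m.
Near limit Dn = s·(H − f)/(H + s − 2f) = 2310 × (21052.2 − 34) / (21052.2 + 2310 − 2 × 34) = 2310 × 21018.2 / 23294.2 ≈ 2084.30 mm.
Far limit Df = s·(H − f)/(H − s) = 2310 × (21052.2 − 34) / (21052.2 − 2310) = 2310 × 21018.2 / 18742.2 ≈ 2590.52 mm.
Depth of field = Df − Dn = 2590.52 − 2084.30 ≈ 506.22 mm ≈ 0.506 m.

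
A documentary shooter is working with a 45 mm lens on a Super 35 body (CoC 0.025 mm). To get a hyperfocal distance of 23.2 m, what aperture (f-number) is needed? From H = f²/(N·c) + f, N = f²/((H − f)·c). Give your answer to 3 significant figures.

Rearrange H = f²/(N·c) + f for N: N = f² / ((H − f)·c).
N = 45² / ((23200 − 45) × 0.025) = 2025 / 578.9 ≈ 3.50.

f/3.50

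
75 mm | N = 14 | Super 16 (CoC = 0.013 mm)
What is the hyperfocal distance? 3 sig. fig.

Hyperfocal distance H = f²/(N·c) + f = 75²/(14 × 0.013) + 75 = 5625/0.182 + 75 ≈ 30981.6 mm ≈ 31.0 m.

31.0 m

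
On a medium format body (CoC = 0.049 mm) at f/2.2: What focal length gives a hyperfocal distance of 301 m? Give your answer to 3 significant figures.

180 mm

From H = f²/(N·c) + f, with f ≪ H: f ≈ √(H·N·c) = √(301000 × 2.2 × 0.049) = √32448 ≈ 180.1 mm.
The +f correction barely moves this — solving exactly, f² + N·c·f − N·c·H = 0 ⇒ f = (−N·c + √((N·c)² + 4·N·c·H))/2 = (−0.1078 + √129791)/2 ≈ 180.08 mm, so f ≈ 180 mm.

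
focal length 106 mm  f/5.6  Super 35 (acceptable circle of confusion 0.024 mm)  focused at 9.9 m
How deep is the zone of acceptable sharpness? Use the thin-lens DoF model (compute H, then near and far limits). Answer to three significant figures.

2.35 m

Hyperfocal distance H = f²/(N·c) + f = 106²/(5.6 × 0.024) + 106 = 11236/0.1344 + 106 ≈ 83707.2 mm ≈ 83.71 m.
Near limit Dn = s·(H − f)/(H + s − 2f) = 9900 × (83707.2 − 106) / (83707.2 + 9900 − 2 × 106) = 9900 × 83601.2 / 93395.2 ≈ 8861.8 mm.
Far limit Df = s·(H − f)/(H − s) = 9900 × (83707.2 − 106) / (83707.2 − 9900) = 9900 × 83601.2 / 73807.2 ≈ 11213.7 mm.
Depth of field = Df − Dn = 11213.7 − 8861.8 ≈ 2351.9 mm ≈ 2.35 m.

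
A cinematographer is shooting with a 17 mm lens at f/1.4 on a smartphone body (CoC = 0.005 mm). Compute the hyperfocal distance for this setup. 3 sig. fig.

Hyperfocal distance H = f²/(N·c) + f = 17²/(1.4 × 0.005) + 17 = 289/0.007 + 17 ≈ 41302.7 mm ≈ 41.3 m.

41.3 m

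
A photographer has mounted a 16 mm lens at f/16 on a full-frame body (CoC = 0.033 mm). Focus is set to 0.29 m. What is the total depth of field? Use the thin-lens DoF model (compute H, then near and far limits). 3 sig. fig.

Hyperfocal distance H = f²/(N·c) + f = 16²/(16 × 0.033) + 16 = 256/0.528 + 16 ≈ 500.8 mm ≈ 0.501 m.
Near limit Dn = s·(H − f)/(H + s − 2f) = 290 × (500.8 − 16) / (500.8 + 290 − 2 × 16) = 290 × 484.8 / 758.8 ≈ 185.29 mm.
Far limit Df = s·(H − f)/(H − s) = 290 × (500.8 − 16) / (500.8 − 290) = 290 × 484.8 / 210.8 ≈ 666.86 mm.
Depth of field = Df − Dn = 666.86 − 185.29 ≈ 481.57 mm.

482 mm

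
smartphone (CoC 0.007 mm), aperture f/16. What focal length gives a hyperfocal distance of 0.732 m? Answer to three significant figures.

From H = f²/(N·c) + f, with f ≪ H: f ≈ √(H·N·c) = √(732 × 16 × 0.007) = √81.984 ≈ 9.055 mm.
Exact: f² + N·c·f − N·c·H = 0 ⇒ f = (−N·c + √((N·c)² + 4·N·c·H))/2 = (−0.112 + √327.95)/2 ≈ 8.9987 mm ≈ 9.00 mm.

9.00 mm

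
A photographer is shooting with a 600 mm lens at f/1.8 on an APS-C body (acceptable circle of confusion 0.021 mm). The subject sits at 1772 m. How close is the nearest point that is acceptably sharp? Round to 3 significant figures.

Hyperfocal distance H = f²/(N·c) + f = 600²/(1.8 × 0.021) + 600 = 360000/0.0378 + 600 ≈ 9524409.5 mm ≈ 9524 m.
Near limit Dn = s·(H − f)/(H + s − 2f) = 1772000 × (9524409.5 − 600) / (9524409.5 + 1772000 − 2 × 600) = 1772000 × 9523809.5 / 11295209.5 ≈ 1494102 mm ≈ 1490 m.

1490 m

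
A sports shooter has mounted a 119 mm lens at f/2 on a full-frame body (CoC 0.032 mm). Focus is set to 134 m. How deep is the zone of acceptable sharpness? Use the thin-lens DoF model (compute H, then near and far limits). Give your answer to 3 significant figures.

Hyperfocal distance H = f²/(N·c) + f = 119²/(2 × 0.032) + 119 = 14161/0.064 + 119 ≈ 221384.6 mm ≈ 221.4 m.
Near limit Dn = s·(H − f)/(H + s − 2f) = 134000 × (221384.6 − 119) / (221384.6 + 134000 − 2 × 119) = 134000 × 221265.6 / 355146.6 ≈ 83486 mm.
Far limit Df = s·(H − f)/(H − s) = 134000 × (221384.6 − 119) / (221384.6 − 134000) = 134000 × 221265.6 / 87384.6 ≈ 339300 mm.
Depth of field = Df − Dn = 339300 − 83486 ≈ 255814 mm ≈ 256 m.

256 m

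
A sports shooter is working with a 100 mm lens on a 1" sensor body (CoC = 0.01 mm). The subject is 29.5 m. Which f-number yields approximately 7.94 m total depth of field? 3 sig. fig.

Write h = H − f = f²/(N·c). The thin-lens limits are Dn = s·h/(h + (s−f)) and Df = s·h/(h − (s−f)), so DoF = Df − Dn = 2·s·(s−f)·h / (h² − (s−f)²).
That is a quadratic in h: DoF·h² − 2·s·(s−f)·h − DoF·(s−f)² = 0 ⇒ h = (s−f)·(s + √(s² + DoF²)) / DoF = 29400 × (29500 + √(29500² + 7940²)) / 7940 = 29400 × (29500 + 30549.9) / 7940 ≈ 222351 mm.
Then N = f²/(c·h) = 100² / (0.01 × 222351) = 10000 / 2223.5 ≈ 4.50.

f/4.50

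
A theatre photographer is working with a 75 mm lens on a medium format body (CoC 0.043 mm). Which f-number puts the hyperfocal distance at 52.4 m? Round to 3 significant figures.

f/2.50

Rearrange H = f²/(N·c) + f for N: N = f² / ((H − f)·c).
N = 75² / ((52400 − 75) × 0.043) = 5625 / 2250 ≈ 2.50.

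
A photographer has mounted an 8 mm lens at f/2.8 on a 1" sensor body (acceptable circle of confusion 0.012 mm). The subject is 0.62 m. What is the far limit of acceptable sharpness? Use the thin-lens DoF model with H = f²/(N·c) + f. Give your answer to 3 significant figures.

0.914 m

Hyperfocal distance H = f²/(N·c) + f = 8²/(2.8 × 0.012) + 8 = 64/0.0336 + 8 ≈ 1912.8 mm ≈ 1.913 m.
Far limit Df = s·(H − f)/(H − s) = 620 × (1912.8 − 8) / (1912.8 − 620) = 620 × 1904.8 / 1292.8 ≈ 913.51 mm ≈ 0.914 m.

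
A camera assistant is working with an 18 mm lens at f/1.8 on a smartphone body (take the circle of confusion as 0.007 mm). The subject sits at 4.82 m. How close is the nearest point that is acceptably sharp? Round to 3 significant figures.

Hyperfocal distance H = f²/(N·c) + f = 18²/(1.8 × 0.007) + 18 = 324/0.0126 + 18 ≈ 25732.3 mm ≈ 25.73 m.
Near limit Dn = s·(H − f)/(H + s − 2f) = 4820 × (25732.3 − 18) / (25732.3 + 4820 − 2 × 18) = 4820 × 25714.3 / 30516.3 ≈ 4061.5 mm ≈ 4.06 m.

4.06 m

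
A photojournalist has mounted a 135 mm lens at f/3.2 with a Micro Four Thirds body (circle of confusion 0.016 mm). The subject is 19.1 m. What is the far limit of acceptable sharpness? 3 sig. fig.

Hyperfocal distance H = f²/(N·c) + f = 135²/(3.2 × 0.016) + 135 = 18225/0.0512 + 135 ≈ 356092.0 mm ≈ 356.1 m.
Far limit Df = s·(H − f)/(H − s) = 19100 × (356092.0 − 135) / (356092.0 − 19100) = 19100 × 355957.0 / 336992.0 ≈ 20175 mm ≈ 20.2 m.

20.2 m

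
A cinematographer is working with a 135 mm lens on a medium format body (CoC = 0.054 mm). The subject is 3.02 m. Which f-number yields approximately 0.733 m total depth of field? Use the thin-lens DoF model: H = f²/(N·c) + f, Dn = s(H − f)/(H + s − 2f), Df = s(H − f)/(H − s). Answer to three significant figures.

f/14

Write h = H − f = f²/(N·c). The thin-lens limits are Dn = s·h/(h + (s−f)) and Df = s·h/(h − (s−f)), so DoF = Df − Dn = 2·s·(s−f)·h / (h² − (s−f)²).
That is a quadratic in h: DoF·h² − 2·s·(s−f)·h − DoF·(s−f)² = 0 ⇒ h = (s−f)·(s + √(s² + DoF²)) / DoF = 2885 × (3020 + √(3020² + 733²)) / 733 = 2885 × (3020 + 3107.68) / 733 ≈ 24118 mm.
Then N = f²/(c·h) = 135² / (0.054 × 24118) = 18225 / 1302.4 ≈ 14.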